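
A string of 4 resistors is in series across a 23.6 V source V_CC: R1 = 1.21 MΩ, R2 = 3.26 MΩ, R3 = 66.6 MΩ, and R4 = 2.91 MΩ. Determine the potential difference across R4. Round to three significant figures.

V ≈ 0.928 V

Total series resistance ΣR = 1.21 + 3.26 + 66.6 + 2.91 = 73.98 MΩ.
Voltage divider: V = V_CC · (2.910 / 73.98) = 23.6 × 0.03933 = 0.9283 V.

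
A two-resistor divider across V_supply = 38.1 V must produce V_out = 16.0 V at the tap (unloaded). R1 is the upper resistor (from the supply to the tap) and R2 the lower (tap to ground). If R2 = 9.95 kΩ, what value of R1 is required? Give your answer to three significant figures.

R1 ≈ 13.7 kΩ

The divider ratio is R2/(R1+R2) = 16.0/38.1 = 0.4199.
R1 = R2·(1/k − 1) = 9.95 × 1.381 = 13.74 kΩ.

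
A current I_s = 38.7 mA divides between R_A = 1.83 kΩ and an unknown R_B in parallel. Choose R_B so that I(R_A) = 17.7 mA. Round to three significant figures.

In a two-way split, I_A/I_s = R_B/(R_A + R_B).
17.7/38.7 = R_B/(R_A + R_B) → R_B = R_A · (0.4574)/(1 − 0.4574) = 1.83 × 0.8429 = 1.542 kΩ.

R_B ≈ 1.54 kΩ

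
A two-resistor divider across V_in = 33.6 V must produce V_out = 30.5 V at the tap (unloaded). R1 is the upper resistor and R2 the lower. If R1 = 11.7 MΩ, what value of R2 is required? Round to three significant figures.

R2 ≈ 115 MΩ

The divider ratio is R2/(R1+R2) = 30.5/33.6 = 0.9077.
Rearranging, R2 = R1·k/(1−k) = 11.7 × 9.839 = 115.1 MΩ.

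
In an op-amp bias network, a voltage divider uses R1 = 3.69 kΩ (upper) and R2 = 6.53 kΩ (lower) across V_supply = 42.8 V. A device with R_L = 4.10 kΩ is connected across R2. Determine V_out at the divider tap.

V_out ≈ 17.4 V

First combine the lower leg with the load: R2 ‖ R_L = 2.519 kΩ.
Voltage divider with the loaded lower leg: V_out = 42.8 × 2.519/(3.69 + 2.519) = 42.8 × 0.4057 = 17.36 V.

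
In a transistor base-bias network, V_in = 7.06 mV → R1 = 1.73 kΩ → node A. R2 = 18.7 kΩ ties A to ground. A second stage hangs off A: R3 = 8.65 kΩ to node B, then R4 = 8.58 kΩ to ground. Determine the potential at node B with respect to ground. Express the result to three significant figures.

Node A sees R2 in parallel with the series input of stage 2, R3 + R4 = 17.23 kΩ.
R2 ‖ (R3+R4) = 8.967 kΩ.
First divider: V_A = V_in · 8.967/(1.73 + 8.967) = 5.918 mV.
V_B = V_A × 0.4980 = 2.947 mV.

V_B ≈ 2.95 mV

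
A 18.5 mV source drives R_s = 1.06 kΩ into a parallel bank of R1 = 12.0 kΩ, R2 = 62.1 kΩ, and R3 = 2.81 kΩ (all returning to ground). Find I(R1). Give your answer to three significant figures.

I ≈ 1.04 µA

Equivalent of the parallel group: R_p = 2.196 kΩ.
Node voltage V_A = V_DC · R_p/(R_s + R_p) = 18.5 × 0.6745 = 12.48 mV.
I(R1) = V_A / R1 = 12.48/12.0 = 1.040 µA.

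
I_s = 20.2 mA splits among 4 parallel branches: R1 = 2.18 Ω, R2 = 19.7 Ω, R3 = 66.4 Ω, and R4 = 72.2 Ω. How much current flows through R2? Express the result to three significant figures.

I ≈ 1.90 mA

Total conductance ΣG = 1/2.18 + 1/19.7 + 1/66.4 + 1/72.2 = 0.5384 (units of 1/Ω).
By the current-divider rule, I = I_s · G_k/ΣG = 20.2 × 0.09428 = 1.905 mA.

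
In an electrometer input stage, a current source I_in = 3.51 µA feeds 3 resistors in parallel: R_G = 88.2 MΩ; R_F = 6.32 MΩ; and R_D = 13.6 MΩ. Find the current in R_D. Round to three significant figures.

I ≈ 1.06 µA

Conductances: ΣG = 1/88.2 + 1/6.32 + 1/13.6 = 0.2431 (1/MΩ).
By the current-divider rule, I = I_in · G_k/ΣG = 3.51 × 0.3025 = 1.062 µA.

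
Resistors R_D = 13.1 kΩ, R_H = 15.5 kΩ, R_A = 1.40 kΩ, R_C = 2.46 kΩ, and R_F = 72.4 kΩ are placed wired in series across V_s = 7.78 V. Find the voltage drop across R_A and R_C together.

Total series resistance ΣR = 13.1 + 15.5 + 1.40 + 2.46 + 72.4 = 104.9 kΩ.
R_{R_A..R_C} = 1.40 + 2.46 = 3.860 kΩ.
V = V_s · R/ΣR = 7.78 × 0.03681 = 0.2864 V.

V ≈ 0.286 V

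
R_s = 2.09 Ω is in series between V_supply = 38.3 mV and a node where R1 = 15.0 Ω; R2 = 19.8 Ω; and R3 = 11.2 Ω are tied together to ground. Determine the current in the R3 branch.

I ≈ 2.39 mA

Combine the parallel branches: R_p = (1/15.0 + 1/19.8 + 1/11.2)⁻¹ = 4.844 Ω.
Node voltage V_A = V_supply · R_p/(R_s + R_p) = 38.3 × 0.6986 = 26.76 mV.
I(R3) = V_A / R3 = 26.76/11.2 = 2.389 mA.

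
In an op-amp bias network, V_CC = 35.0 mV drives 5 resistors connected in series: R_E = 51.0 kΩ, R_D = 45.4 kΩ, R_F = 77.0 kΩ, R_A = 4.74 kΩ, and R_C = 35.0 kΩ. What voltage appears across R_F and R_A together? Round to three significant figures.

V ≈ 13.4 mV

Series total: ΣR = 51.0 + 45.4 + 77.0 + 4.74 + 35.0 = 213.1 kΩ.
R_{R_F..R_A} = 77.0 + 4.74 = 81.74 kΩ.
By the voltage-divider rule, V = 35.0 × 81.74/213.1 = 13.42 mV.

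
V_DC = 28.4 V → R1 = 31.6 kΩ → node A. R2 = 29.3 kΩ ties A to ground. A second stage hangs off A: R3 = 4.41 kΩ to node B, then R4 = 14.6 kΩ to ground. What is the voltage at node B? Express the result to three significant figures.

Looking into the second stage from A: R3 + R4 = 19.01 kΩ appears in parallel with R2.
R2 ‖ (R3+R4) = 11.53 kΩ.
So V_A = 28.4 × 0.2673 = 7.592 V.
Then the unloaded second divider: V_B = V_A × R4/(R3+R4) = 7.592 × 0.7680 = 5.831 V.

V_B ≈ 5.83 V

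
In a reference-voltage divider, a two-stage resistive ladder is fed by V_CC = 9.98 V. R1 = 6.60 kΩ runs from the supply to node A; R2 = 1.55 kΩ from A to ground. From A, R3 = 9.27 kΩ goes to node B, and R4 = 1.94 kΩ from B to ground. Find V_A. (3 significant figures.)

V_A ≈ 1.71 V

Looking into the second stage from A: R3 + R4 = 11.21 kΩ appears in parallel with R2.
Effective lower resistance at A: R2 ‖ 11.21 = 1.362 kΩ.
V_A = 9.98 × 1.362/(6.60 + 1.362) = 1.707 V.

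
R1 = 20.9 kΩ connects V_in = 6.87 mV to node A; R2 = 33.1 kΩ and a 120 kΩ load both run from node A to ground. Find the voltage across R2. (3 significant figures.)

V_out ≈ 3.80 mV

R2 ‖ R_L = (33.1 × 120)/(33.1 + 120) = 25.94 kΩ.
Voltage divider with the loaded lower leg: V_out = 6.87 × 25.94/(20.9 + 25.94) = 6.87 × 0.5538 = 3.805 mV.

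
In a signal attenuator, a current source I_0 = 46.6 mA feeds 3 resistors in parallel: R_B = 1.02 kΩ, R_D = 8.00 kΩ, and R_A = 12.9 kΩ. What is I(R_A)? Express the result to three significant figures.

ΣG = 1/1.02 + 1/8.00 + 1/12.9 = 1.183.
By the current-divider rule, I = I_0 · G_k/ΣG = 46.6 × 0.06553 = 3.054 mA.

I ≈ 3.05 mA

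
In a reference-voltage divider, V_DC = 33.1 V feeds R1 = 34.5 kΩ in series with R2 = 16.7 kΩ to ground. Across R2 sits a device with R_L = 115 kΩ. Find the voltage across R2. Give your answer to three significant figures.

V_out ≈ 9.83 V

First combine the lower leg with the load: R2 ‖ R_L = 14.58 kΩ.
Voltage divider with the loaded lower leg: V_out = 33.1 × 14.58/(34.5 + 14.58) = 33.1 × 0.2971 = 9.834 V.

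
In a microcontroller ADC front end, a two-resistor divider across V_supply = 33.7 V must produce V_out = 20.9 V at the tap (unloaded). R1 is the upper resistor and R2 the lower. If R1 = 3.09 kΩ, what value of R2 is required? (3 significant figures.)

Required fraction k = V_out/V_supply = 0.6202.
Rearranging, R2 = R1·k/(1−k) = 3.09 × 1.633 = 5.045 kΩ.

R2 ≈ 5.05 kΩ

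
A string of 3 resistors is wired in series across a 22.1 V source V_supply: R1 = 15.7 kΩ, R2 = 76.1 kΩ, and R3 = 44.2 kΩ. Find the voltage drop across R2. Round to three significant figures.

V ≈ 12.4 V

Series total: ΣR = 15.7 + 76.1 + 44.2 = 136.0 kΩ.
V = V_supply · R/ΣR = 22.1 × 0.5596 = 12.37 V.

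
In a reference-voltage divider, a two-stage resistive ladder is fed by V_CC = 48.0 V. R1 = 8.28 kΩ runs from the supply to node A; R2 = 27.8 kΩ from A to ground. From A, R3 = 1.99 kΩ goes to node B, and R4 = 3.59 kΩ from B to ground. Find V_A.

V_A ≈ 17.3 V

The second stage (R3 + R4 = 5.580 kΩ) loads node A in parallel with R2.
R2 ‖ (R3+R4) = 4.647 kΩ.
First divider: V_A = V_CC · 4.647/(8.28 + 4.647) = 17.26 V.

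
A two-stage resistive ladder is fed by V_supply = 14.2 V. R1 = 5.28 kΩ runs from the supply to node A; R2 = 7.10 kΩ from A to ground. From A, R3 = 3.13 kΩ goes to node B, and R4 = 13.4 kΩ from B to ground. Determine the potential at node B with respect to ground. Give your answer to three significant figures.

V_B ≈ 5.58 V

Looking into the second stage from A: R3 + R4 = 16.53 kΩ appears in parallel with R2.
Effective lower resistance at A: R2 ‖ 16.53 = 4.967 kΩ.
V_A = 14.2 × 4.967/(5.28 + 4.967) = 6.883 V.
Then the unloaded second divider: V_B = V_A × R4/(R3+R4) = 6.883 × 0.8106 = 5.580 V.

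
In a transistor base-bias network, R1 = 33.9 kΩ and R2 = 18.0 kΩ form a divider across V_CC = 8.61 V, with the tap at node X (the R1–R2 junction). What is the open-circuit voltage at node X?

With X open, the divider is unloaded: V_th = 8.61 × 18.0/51.90 = 2.986 V.

V_th ≈ 2.99 V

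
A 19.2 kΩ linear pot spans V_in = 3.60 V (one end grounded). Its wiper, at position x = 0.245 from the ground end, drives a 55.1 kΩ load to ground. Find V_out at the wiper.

Split the track: R_lower = x·R_p = 4.704 kΩ, R_upper = (1−x)·R_p = 14.50 kΩ.
R_L loads the lower segment: effective lower R = 4.334 kΩ.
Loaded-divider output: V_out = 3.60 × 0.2302 = 0.8286 V.

V_out ≈ 0.829 V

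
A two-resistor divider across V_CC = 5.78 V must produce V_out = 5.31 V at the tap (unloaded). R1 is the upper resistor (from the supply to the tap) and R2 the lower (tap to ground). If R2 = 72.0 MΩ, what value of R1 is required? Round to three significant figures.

R1 ≈ 6.37 MΩ

The divider ratio is R2/(R1+R2) = 5.31/5.78 = 0.9187.
So R1 = R2 · (V_CC/V_out − 1) = 72.0 × (5.78/5.31 − 1) = 72.0 × 0.08851 = 6.373 MΩ.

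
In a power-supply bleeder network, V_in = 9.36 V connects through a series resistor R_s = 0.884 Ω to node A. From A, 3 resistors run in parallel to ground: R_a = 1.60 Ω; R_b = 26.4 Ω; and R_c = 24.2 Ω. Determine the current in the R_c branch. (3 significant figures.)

I ≈ 0.238 A

Parallel bank: R_p = 1/(1/1.60 + 1/26.4 + 1/24.2) = 1.420 Ω.
Node voltage V_A = V_in · R_p/(R_s + R_p) = 9.36 × 0.6163 = 5.769 V.
I(R_c) = V_A / R_c = 5.769/24.2 = 0.2384 A.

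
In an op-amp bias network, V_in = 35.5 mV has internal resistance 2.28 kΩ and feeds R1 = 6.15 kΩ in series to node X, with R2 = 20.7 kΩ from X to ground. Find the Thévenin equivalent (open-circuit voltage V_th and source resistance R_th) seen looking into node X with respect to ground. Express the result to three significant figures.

V_th ≈ 25.2 mV, R_th ≈ 5.99 kΩ

R1' = 2.28 + 6.15 = 8.430 kΩ (source resistance + R1).
V_th is the unloaded tap voltage: V_in · R2/(R1'+R2) = 35.5 × 0.7106 = 25.23 mV.
With V_in suppressed (replaced by a short), R_th = R1' ‖ R2 = (8.430 × 20.7)/(8.430 + 20.7) = 5.990 kΩ.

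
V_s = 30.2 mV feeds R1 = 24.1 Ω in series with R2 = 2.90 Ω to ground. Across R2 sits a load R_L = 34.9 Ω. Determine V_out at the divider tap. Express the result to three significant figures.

V_out ≈ 3.02 mV

First combine the lower leg with the load: R2 ‖ R_L = 2.678 Ω.
Voltage divider with the loaded lower leg: V_out = 30.2 × 2.678/(24.1 + 2.678) = 30.2 × 0.09999 = 3.020 mV.
(Unloaded it would be 3.24 mV; the load pulls it down.)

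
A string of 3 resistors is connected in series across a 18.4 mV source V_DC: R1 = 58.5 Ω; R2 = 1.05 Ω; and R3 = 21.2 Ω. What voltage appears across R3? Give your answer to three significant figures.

Total series resistance ΣR = 58.5 + 1.05 + 21.2 = 80.75 Ω.
Voltage divider: V = V_DC · (21.20 / 80.75) = 18.4 × 0.2625 = 4.831 mV.

V ≈ 4.83 mV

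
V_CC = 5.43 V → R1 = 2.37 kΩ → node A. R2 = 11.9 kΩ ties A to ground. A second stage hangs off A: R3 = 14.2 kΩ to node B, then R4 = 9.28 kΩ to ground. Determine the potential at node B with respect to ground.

Node A sees R2 in parallel with the series input of stage 2, R3 + R4 = 23.48 kΩ.
Effective lower resistance at A: R2 ‖ 23.48 = 7.897 kΩ.
First divider: V_A = V_CC · 7.897/(2.37 + 7.897) = 4.177 V.
Then the unloaded second divider: V_B = V_A × R4/(R3+R4) = 4.177 × 0.3952 = 1.651 V.

V_B ≈ 1.65 V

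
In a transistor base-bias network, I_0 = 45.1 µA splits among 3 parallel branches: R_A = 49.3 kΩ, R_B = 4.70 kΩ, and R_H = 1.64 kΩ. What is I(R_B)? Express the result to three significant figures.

Total conductance ΣG = 1/49.3 + 1/4.70 + 1/1.64 = 0.8428 (units of 1/kΩ).
R_B takes the fraction G_k/ΣG = 0.2128/0.8428 = 0.2524, so I = 45.1 × 0.2524 = 11.39 µA.

I ≈ 11.4 µA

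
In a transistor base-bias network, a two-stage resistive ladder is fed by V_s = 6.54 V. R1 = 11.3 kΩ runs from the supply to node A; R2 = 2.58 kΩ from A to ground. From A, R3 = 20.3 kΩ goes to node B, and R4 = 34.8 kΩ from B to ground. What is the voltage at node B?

The second stage (R3 + R4 = 55.10 kΩ) loads node A in parallel with R2.
R2 ‖ (R3+R4) = 2.465 kΩ.
First divider: V_A = V_s · 2.465/(11.3 + 2.465) = 1.171 V.
Then the unloaded second divider: V_B = V_A × R4/(R3+R4) = 1.171 × 0.6316 = 0.7396 V.

V_B ≈ 0.740 V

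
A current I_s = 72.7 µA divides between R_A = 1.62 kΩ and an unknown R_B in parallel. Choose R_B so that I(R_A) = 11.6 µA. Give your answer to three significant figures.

The fraction through R_A equals R_B/(R_A+R_B).
11.6/72.7 = R_B/(R_A + R_B) → R_B = R_A · (0.1596)/(1 − 0.1596) = 1.62 × 0.1899 = 0.3076 kΩ.

R_B ≈ 0.308 kΩ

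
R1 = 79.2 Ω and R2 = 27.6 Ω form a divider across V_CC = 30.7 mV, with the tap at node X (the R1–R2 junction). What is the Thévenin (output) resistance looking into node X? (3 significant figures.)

With V_CC suppressed (replaced by a short), R_th = R1 ‖ R2 = (79.20 × 27.6)/(79.20 + 27.6) = 20.47 Ω.

R_th ≈ 20.5 Ω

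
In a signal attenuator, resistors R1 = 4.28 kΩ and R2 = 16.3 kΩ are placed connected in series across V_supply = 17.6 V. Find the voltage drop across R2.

Total series resistance ΣR = 4.28 + 16.3 = 20.58 kΩ.
By the voltage-divider rule, V = 17.6 × 16.30/20.58 = 13.94 V.

V ≈ 13.9 V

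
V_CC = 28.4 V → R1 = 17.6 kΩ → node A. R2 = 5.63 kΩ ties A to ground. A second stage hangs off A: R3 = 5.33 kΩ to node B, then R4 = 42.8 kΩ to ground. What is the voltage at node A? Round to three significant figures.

V_A ≈ 6.32 V

Node A sees R2 in parallel with the series input of stage 2, R3 + R4 = 48.13 kΩ.
R2 ‖ (R3+R4) = 5.040 kΩ.
V_A = 28.4 × 5.040/(17.6 + 5.040) = 6.323 V.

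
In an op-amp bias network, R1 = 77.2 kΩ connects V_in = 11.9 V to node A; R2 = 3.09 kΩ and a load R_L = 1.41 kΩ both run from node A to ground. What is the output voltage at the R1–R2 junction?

R2 ‖ R_L = (3.09 × 1.41)/(3.09 + 1.41) = 0.9682 kΩ.
Now apply the divider: V_out = 11.9 × 0.01239 = 0.1474 V.
(Unloaded it would be 0.458 V; the load pulls it down.)

V_out ≈ 0.147 V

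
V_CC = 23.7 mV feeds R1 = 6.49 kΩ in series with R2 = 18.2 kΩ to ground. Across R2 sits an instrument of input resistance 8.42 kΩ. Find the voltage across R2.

V_out ≈ 11.1 mV

First combine the lower leg with the load: R2 ‖ R_L = 5.757 kΩ.
Voltage divider with the loaded lower leg: V_out = 23.7 × 5.757/(6.49 + 5.757) = 23.7 × 0.4701 = 11.14 mV.
(Unloaded it would be 17.5 mV; the load pulls it down.)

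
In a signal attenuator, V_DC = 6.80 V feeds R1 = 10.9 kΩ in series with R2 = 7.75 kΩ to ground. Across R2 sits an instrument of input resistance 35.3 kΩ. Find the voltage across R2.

V_out ≈ 2.50 V

R2 ‖ R_L = (7.75 × 35.3)/(7.75 + 35.3) = 6.355 kΩ.
Voltage divider with the loaded lower leg: V_out = 6.80 × 6.355/(10.9 + 6.355) = 6.80 × 0.3683 = 2.504 V.
(Unloaded it would be 2.83 V; the load pulls it down.)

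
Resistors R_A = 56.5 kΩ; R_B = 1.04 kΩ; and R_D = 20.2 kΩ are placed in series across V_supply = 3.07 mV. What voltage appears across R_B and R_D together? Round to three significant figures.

V ≈ 0.839 mV

ΣR = 56.5 + 1.04 + 20.2 = 77.74 kΩ.
R_{R_B..R_D} = 1.04 + 20.2 = 21.24 kΩ.
Voltage divider: V = V_supply · (21.24 / 77.74) = 3.07 × 0.2732 = 0.8388 mV.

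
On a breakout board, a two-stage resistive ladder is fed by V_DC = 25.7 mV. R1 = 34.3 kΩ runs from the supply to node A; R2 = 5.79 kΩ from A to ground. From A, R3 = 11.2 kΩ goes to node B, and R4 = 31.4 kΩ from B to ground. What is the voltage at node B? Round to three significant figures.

V_B ≈ 2.45 mV

Looking into the second stage from A: R3 + R4 = 42.60 kΩ appears in parallel with R2.
R2 ‖ (R3+R4) = 5.097 kΩ.
So V_A = 25.7 × 0.1294 = 3.325 mV.
Then the unloaded second divider: V_B = V_A × R4/(R3+R4) = 3.325 × 0.7371 = 2.451 mV.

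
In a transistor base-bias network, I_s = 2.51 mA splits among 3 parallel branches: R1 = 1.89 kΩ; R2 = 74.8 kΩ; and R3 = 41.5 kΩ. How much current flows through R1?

Conductances: ΣG = 1/1.89 + 1/74.8 + 1/41.5 = 0.5666 (1/kΩ).
R1 takes the fraction G_k/ΣG = 0.5291/0.5666 = 0.9339, so I = 2.51 × 0.9339 = 2.344 mA.

I ≈ 2.34 mA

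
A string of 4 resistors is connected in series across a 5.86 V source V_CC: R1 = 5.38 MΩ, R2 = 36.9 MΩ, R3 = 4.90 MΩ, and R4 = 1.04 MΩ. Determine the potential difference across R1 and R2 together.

V ≈ 5.14 V

Total series resistance ΣR = 5.38 + 36.9 + 4.90 + 1.04 = 48.22 MΩ.
R_{R1..R2} = 5.38 + 36.9 = 42.28 MΩ.
Voltage divider: V = V_CC · (42.28 / 48.22) = 5.86 × 0.8768 = 5.138 V.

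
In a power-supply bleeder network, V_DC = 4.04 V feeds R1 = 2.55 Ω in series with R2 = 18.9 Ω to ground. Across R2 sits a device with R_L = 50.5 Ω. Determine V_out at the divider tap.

V_out ≈ 3.41 V

R2 ‖ R_L = (18.9 × 50.5)/(18.9 + 50.5) = 13.75 Ω.
Then V_out = V_DC · R2'/(R1 + R2') = 4.04 × 13.75/16.30 = 3.408 V.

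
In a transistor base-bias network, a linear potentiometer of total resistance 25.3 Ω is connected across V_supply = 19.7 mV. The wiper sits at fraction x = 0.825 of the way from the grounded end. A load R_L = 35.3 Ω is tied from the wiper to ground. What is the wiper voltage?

The pot divides into 4.428 Ω above the wiper and 20.87 Ω below.
(x·R_p) ‖ R_L = 13.12 Ω.
V_out = 19.7 × 13.12/(4.428 + 13.12) = 14.73 mV.

V_out ≈ 14.7 mV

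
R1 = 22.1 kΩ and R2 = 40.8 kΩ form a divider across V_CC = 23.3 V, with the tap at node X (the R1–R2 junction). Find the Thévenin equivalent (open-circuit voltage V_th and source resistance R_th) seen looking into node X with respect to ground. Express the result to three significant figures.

With X open, the divider is unloaded: V_th = 23.3 × 40.8/62.90 = 15.11 V.
With V_CC suppressed (replaced by a short), R_th = R1 ‖ R2 = (22.10 × 40.8)/(22.10 + 40.8) = 14.34 kΩ.

V_th ≈ 15.1 V, R_th ≈ 14.3 kΩ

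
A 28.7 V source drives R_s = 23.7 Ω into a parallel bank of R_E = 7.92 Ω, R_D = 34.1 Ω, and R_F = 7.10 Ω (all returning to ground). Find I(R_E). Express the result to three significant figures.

Parallel bank: R_p = 1/(1/7.92 + 1/34.1 + 1/7.10) = 3.373 Ω.
V_A = 28.7 × 3.373/27.07 = 3.576 V.
Branch current I = V_A/R_E = 3.576/7.92 = 0.4515 A.

I ≈ 0.452 A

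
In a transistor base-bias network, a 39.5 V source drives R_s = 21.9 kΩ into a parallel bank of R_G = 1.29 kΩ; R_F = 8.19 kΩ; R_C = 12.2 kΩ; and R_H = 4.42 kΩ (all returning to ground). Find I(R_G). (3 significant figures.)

Combine the parallel branches: R_p = (1/1.29 + 1/8.19 + 1/12.2 + 1/4.42)⁻¹ = 0.8295 kΩ.
V_A by voltage divider: V_A = 39.5 × 0.8295/(21.9 + 0.8295) = 1.442 V.
Branch current I = V_A/R_G = 1.442/1.29 = 1.118 mA.

I ≈ 1.12 mA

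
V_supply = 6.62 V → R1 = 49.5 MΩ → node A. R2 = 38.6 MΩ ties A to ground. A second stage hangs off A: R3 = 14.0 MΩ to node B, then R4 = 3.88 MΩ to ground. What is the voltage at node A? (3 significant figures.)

V_A ≈ 1.31 V

Node A sees R2 in parallel with the series input of stage 2, R3 + R4 = 17.88 MΩ.
R2 ‖ (R3+R4) = 12.22 MΩ.
V_A = 6.62 × 12.22/(49.5 + 12.22) = 1.311 V.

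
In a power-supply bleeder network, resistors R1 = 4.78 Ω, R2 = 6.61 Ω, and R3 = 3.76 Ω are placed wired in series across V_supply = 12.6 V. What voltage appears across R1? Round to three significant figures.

V ≈ 3.98 V

Total series resistance ΣR = 4.78 + 6.61 + 3.76 = 15.15 Ω.
By the voltage-divider rule, V = 12.6 × 4.780/15.15 = 3.975 V.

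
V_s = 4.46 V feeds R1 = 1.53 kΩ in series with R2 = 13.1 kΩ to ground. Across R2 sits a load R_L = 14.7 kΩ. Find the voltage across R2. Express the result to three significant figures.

V_out ≈ 3.65 V

First combine the lower leg with the load: R2 ‖ R_L = 6.927 kΩ.
Voltage divider with the loaded lower leg: V_out = 4.46 × 6.927/(1.53 + 6.927) = 4.46 × 0.8191 = 3.653 V.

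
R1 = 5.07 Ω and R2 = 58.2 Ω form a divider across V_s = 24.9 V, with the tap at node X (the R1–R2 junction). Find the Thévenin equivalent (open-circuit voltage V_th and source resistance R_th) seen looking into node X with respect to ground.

V_th ≈ 22.9 V, R_th ≈ 4.66 Ω

With X open, the divider is unloaded: V_th = 24.9 × 58.2/63.27 = 22.90 V.
Looking into X with the source shorted: R_th = R1·R2/(R1+R2) = 5.070 × 58.2/63.27 = 4.664 Ω.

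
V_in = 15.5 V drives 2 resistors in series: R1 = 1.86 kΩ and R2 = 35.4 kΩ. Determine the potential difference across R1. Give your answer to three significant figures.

Series total: ΣR = 1.86 + 35.4 = 37.26 kΩ.
V = V_in · R/ΣR = 15.5 × 0.04992 = 0.7738 V.

V ≈ 0.774 V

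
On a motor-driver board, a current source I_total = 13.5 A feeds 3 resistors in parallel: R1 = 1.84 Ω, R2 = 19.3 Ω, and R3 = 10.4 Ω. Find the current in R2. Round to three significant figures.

I ≈ 1.01 A

Conductances: ΣG = 1/1.84 + 1/19.3 + 1/10.4 = 0.6914 (1/Ω).
R2 takes the fraction G_k/ΣG = 0.05181/0.6914 = 0.07493, so I = 13.5 × 0.07493 = 1.012 A.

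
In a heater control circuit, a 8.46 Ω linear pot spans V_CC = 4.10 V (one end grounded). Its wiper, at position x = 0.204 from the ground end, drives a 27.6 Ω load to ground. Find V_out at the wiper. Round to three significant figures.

V_out ≈ 0.797 V

Lower segment x·R_p = 1.726 Ω; upper segment (1−x)·R_p = 6.734 Ω.
Lower segment in parallel with the load: 1.726 ‖ 27.6 = 1.624 Ω.
Then V_out = V_CC · 1.624/(6.734 + 1.624) = 0.7967 V.
(Unloaded: V_out = x·V_CC = 0.836 V.)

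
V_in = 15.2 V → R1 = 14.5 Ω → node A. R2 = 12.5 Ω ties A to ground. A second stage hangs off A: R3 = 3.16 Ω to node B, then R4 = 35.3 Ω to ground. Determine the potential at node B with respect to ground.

V_B ≈ 5.50 V

The second stage (R3 + R4 = 38.46 Ω) loads node A in parallel with R2.
Effective lower resistance at A: R2 ‖ 38.46 = 9.434 Ω.
V_A = 15.2 × 9.434/(14.5 + 9.434) = 5.991 V.
V_B = V_A × 0.9178 = 5.499 V.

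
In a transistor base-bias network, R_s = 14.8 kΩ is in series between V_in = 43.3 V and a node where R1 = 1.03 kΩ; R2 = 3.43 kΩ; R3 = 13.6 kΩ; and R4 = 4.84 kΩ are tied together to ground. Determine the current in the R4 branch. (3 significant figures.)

Parallel bank: R_p = 1/(1/1.03 + 1/3.43 + 1/13.6 + 1/4.84) = 0.6483 kΩ.
Node voltage V_A = V_in · R_p/(R_s + R_p) = 43.3 × 0.04196 = 1.817 V.
Branch current I = V_A/R4 = 1.817/4.84 = 0.3754 mA.

I ≈ 0.375 mA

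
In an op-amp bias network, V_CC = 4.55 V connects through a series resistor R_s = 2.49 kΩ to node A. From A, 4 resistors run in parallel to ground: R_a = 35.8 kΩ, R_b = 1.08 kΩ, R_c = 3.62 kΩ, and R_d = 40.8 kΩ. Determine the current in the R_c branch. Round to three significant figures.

Parallel bank: R_p = 1/(1/35.8 + 1/1.08 + 1/3.62 + 1/40.8) = 0.7971 kΩ.
Node voltage V_A = V_CC · R_p/(R_s + R_p) = 4.55 × 0.2425 = 1.103 V.
Branch current I = V_A/R_c = 1.103/3.62 = 0.3048 mA.
(Equivalently: I_total = 1.384 mA, then current-divider fraction G_k/ΣG = 0.2202.)

I ≈ 0.305 mA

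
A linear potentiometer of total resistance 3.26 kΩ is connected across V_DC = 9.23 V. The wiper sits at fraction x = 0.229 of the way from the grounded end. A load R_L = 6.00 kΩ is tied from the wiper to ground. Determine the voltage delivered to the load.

Lower segment x·R_p = 0.7465 kΩ; upper segment (1−x)·R_p = 2.513 kΩ.
(x·R_p) ‖ R_L = 0.6639 kΩ.
V_out = 9.23 × 0.6639/(2.513 + 0.6639) = 1.929 V.

V_out ≈ 1.93 V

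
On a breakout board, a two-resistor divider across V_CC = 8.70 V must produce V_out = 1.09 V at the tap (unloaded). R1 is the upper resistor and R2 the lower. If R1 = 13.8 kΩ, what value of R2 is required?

The divider ratio is R2/(R1+R2) = 1.09/8.70 = 0.1253.
Rearranging, R2 = R1·k/(1−k) = 13.8 × 0.1432 = 1.977 kΩ.

R2 ≈ 1.98 kΩ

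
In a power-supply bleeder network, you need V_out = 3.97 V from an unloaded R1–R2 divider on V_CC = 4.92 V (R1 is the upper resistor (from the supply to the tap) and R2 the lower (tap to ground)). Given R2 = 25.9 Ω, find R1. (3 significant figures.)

R1 ≈ 6.20 Ω

Required fraction k = V_out/V_CC = 0.8069.
R1 = R2·(1/k − 1) = 25.9 × 0.2393 = 6.198 Ω.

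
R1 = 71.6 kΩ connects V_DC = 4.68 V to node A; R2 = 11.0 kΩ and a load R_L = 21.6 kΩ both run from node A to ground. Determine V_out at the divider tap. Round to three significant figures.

V_out ≈ 0.432 V

R2 ‖ R_L = (11.0 × 21.6)/(11.0 + 21.6) = 7.288 kΩ.
Voltage divider with the loaded lower leg: V_out = 4.68 × 7.288/(71.6 + 7.288) = 4.68 × 0.09239 = 0.4324 V.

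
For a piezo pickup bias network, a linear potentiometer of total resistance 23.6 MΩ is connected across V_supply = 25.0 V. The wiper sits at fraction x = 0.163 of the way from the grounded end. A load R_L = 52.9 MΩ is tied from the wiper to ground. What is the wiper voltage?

V_out ≈ 3.84 V

Split the track: R_lower = x·R_p = 3.847 MΩ, R_upper = (1−x)·R_p = 19.75 MΩ.
R_L loads the lower segment: effective lower R = 3.586 MΩ.
V_out = 25.0 × 3.586/(19.75 + 3.586) = 3.841 V.
(Unloaded: V_out = x·V_supply = 4.08 V.)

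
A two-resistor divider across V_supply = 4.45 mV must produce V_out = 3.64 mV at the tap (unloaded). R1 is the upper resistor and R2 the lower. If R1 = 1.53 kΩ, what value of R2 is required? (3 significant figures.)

R2 ≈ 6.88 kΩ

The divider ratio is R2/(R1+R2) = 3.64/4.45 = 0.8180.
R2 = R1 · 0.8180/(1 − 0.8180) = 6.876 kΩ.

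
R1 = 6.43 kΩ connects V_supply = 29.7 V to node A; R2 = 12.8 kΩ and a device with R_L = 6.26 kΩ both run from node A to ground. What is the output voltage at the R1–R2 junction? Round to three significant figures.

V_out ≈ 11.7 V

R2 ‖ R_L = (12.8 × 6.26)/(12.8 + 6.26) = 4.204 kΩ.
Now apply the divider: V_out = 29.7 × 0.3953 = 11.74 V.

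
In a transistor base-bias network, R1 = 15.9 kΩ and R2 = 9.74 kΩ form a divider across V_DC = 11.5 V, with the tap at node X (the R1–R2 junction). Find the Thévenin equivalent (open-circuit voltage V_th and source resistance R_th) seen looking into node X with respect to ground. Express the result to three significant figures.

V_th ≈ 4.37 V, R_th ≈ 6.04 kΩ

V_th is the unloaded tap voltage: V_DC · R2/(R1+R2) = 11.5 × 0.3799 = 4.369 V.
With V_DC suppressed (replaced by a short), R_th = R1 ‖ R2 = (15.90 × 9.74)/(15.90 + 9.74) = 6.040 kΩ.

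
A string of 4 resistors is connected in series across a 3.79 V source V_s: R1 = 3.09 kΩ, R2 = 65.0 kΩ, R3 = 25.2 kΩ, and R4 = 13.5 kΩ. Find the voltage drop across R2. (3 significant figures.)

Total series resistance ΣR = 3.09 + 65.0 + 25.2 + 13.5 = 106.8 kΩ.
Voltage divider: V = V_s · (65.00 / 106.8) = 3.79 × 0.6087 = 2.307 V.

V ≈ 2.31 V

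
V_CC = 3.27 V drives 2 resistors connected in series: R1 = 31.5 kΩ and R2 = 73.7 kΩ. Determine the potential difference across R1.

Series total: ΣR = 31.5 + 73.7 = 105.2 kΩ.
Voltage divider: V = V_CC · (31.50 / 105.2) = 3.27 × 0.2994 = 0.9791 V.

V ≈ 0.979 V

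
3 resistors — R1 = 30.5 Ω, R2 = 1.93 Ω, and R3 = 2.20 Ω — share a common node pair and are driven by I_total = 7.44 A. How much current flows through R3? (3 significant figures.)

Conductances: ΣG = 1/30.5 + 1/1.93 + 1/2.20 = 1.005 (1/Ω).
Current divider: I(R3) = I_total · G_k/ΣG = 7.44 × (0.4545/1.005) = 7.44 × 0.4521 = 3.363 A.

I ≈ 3.36 A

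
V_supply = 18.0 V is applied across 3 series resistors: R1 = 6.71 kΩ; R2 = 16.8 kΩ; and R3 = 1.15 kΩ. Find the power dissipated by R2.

P ≈ 8.95 mW

The common current is I = 18.0/24.66 = 0.7299 mA.
V(R2) = I·R = 12.26 V; P = V·I = 12.26 × 0.7299 = 8.951 mW.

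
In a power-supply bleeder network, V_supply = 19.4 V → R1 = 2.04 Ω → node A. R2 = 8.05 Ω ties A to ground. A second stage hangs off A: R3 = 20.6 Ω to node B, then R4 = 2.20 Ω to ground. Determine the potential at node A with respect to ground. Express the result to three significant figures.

V_A ≈ 14.4 V

Looking into the second stage from A: R3 + R4 = 22.80 Ω appears in parallel with R2.
R2 ‖ (R3+R4) = 5.949 Ω.
So V_A = 19.4 × 0.7447 = 14.45 V.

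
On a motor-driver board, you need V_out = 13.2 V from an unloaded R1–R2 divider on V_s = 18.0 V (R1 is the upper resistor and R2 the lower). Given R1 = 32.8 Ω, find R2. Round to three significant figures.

The divider ratio is R2/(R1+R2) = 13.2/18.0 = 0.7333.
Rearranging, R2 = R1·k/(1−k) = 32.8 × 2.750 = 90.20 Ω.

R2 ≈ 90.2 Ω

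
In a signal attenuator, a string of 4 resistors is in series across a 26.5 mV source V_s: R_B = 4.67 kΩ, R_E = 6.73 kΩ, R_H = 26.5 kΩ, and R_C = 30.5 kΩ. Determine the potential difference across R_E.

V ≈ 2.61 mV

ΣR = 4.67 + 6.73 + 26.5 + 30.5 = 68.40 kΩ.
By the voltage-divider rule, V = 26.5 × 6.730/68.40 = 2.607 mV.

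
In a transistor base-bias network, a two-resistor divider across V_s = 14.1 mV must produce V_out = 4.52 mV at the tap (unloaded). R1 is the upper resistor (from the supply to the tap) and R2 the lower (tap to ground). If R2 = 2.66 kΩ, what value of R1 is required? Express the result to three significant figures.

Required fraction k = V_out/V_s = 0.3206.
Rearranging, R1 = R2·(1−k)/k = 2.66 × 2.119 = 5.638 kΩ.

R1 ≈ 5.64 kΩ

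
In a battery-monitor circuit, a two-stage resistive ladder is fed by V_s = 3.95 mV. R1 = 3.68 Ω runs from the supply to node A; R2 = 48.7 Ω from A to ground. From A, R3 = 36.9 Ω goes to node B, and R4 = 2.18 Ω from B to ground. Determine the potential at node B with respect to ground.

V_B ≈ 0.188 mV

Looking into the second stage from A: R3 + R4 = 39.08 Ω appears in parallel with R2.
Effective lower resistance at A: R2 ‖ 39.08 = 21.68 Ω.
So V_A = 3.95 × 0.8549 = 3.377 mV.
Then the unloaded second divider: V_B = V_A × R4/(R3+R4) = 3.377 × 0.05578 = 0.1884 mV.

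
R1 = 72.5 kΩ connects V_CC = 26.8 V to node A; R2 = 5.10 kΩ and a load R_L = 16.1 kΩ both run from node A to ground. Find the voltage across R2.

V_out ≈ 1.36 V

First combine the lower leg with the load: R2 ‖ R_L = 3.873 kΩ.
Now apply the divider: V_out = 26.8 × 0.05071 = 1.359 V.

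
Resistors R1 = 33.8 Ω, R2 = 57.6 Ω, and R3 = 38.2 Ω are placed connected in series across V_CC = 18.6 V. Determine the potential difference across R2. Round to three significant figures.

Total series resistance ΣR = 33.8 + 57.6 + 38.2 = 129.6 Ω.
V = V_CC · R/ΣR = 18.6 × 0.4444 = 8.267 V.

V ≈ 8.27 V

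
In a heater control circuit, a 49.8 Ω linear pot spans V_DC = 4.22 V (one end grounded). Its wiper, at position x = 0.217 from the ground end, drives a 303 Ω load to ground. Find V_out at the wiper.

The pot divides into 38.99 Ω above the wiper and 10.81 Ω below.
Lower segment in parallel with the load: 10.81 ‖ 303 = 10.43 Ω.
V_out = 4.22 × 10.43/(38.99 + 10.43) = 0.8909 V.

V_out ≈ 0.891 V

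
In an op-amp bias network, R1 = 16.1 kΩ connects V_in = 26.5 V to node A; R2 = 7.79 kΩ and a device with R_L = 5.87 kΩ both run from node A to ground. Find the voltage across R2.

V_out ≈ 4.56 V

The load sits in parallel with R2, giving an effective lower resistance R2' = R2·R_L/(R2+R_L) = 3.348 kΩ.
Voltage divider with the loaded lower leg: V_out = 26.5 × 3.348/(16.1 + 3.348) = 26.5 × 0.1721 = 4.561 V.
(Unloaded it would be 8.64 V; the load pulls it down.)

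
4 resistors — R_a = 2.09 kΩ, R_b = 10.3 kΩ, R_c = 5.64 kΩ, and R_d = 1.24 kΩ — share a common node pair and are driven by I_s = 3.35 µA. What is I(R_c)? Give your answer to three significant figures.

I ≈ 0.381 µA

Conductances: ΣG = 1/2.09 + 1/10.3 + 1/5.64 + 1/1.24 = 1.559 (1/kΩ).
By the current-divider rule, I = I_s · G_k/ΣG = 3.35 × 0.1137 = 0.3809 µA.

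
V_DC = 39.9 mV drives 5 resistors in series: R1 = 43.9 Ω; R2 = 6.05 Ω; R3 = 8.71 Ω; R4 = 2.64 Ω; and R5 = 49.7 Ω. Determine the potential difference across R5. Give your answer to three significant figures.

V ≈ 17.9 mV

ΣR = 43.9 + 6.05 + 8.71 + 2.64 + 49.7 = 111.0 Ω.
V = V_DC · R/ΣR = 39.9 × 0.4477 = 17.87 mV.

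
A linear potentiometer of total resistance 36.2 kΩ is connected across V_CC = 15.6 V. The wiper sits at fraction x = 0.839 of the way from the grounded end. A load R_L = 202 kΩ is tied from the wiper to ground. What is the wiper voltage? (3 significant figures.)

V_out ≈ 12.8 V

Split the track: R_lower = x·R_p = 30.37 kΩ, R_upper = (1−x)·R_p = 5.828 kΩ.
(x·R_p) ‖ R_L = 26.40 kΩ.
V_out = 15.6 × 26.40/(5.828 + 26.40) = 12.78 V.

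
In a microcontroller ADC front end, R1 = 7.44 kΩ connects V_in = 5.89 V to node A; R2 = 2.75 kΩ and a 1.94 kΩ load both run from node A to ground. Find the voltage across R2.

V_out ≈ 0.781 V

The load sits in parallel with R2, giving an effective lower resistance R2' = R2·R_L/(R2+R_L) = 1.138 kΩ.
Then V_out = V_in · R2'/(R1 + R2') = 5.89 × 1.138/8.578 = 0.7811 V.
(Unloaded it would be 1.59 V; the load pulls it down.)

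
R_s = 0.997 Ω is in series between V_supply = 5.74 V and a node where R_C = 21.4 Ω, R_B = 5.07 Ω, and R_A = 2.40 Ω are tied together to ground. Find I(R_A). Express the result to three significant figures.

I ≈ 1.44 A

Parallel bank: R_p = 1/(1/21.4 + 1/5.07 + 1/2.40) = 1.514 Ω.
V_A by voltage divider: V_A = 5.74 × 1.514/(0.997 + 1.514) = 3.461 V.
Branch current I = V_A/R_A = 3.461/2.40 = 1.442 A.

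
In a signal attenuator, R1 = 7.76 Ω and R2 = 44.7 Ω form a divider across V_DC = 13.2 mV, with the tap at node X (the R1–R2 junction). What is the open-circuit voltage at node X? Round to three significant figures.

V_th ≈ 11.2 mV

With X open, the divider is unloaded: V_th = 13.2 × 44.7/52.46 = 11.25 mV.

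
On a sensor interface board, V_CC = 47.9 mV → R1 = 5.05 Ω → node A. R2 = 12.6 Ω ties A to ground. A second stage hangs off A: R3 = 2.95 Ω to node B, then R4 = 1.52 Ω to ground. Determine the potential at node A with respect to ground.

Node A sees R2 in parallel with the series input of stage 2, R3 + R4 = 4.470 Ω.
Effective lower resistance at A: R2 ‖ 4.470 = 3.299 Ω.
V_A = 47.9 × 3.299/(5.05 + 3.299) = 18.93 mV.

V_A ≈ 18.9 mV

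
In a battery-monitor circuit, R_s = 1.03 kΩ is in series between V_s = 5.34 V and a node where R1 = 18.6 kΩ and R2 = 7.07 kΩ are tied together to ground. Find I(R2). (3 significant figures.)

Parallel bank: R_p = 1/(1/18.6 + 1/7.07) = 5.123 kΩ.
Node voltage V_A = V_s · R_p/(R_s + R_p) = 5.34 × 0.8326 = 4.446 V.
Branch current I = V_A/R2 = 4.446/7.07 = 0.6289 mA.
(Check via current divider: I_total = 0.8679 mA; share G_k/ΣG = 0.7246 → same result.)

I ≈ 0.629 mA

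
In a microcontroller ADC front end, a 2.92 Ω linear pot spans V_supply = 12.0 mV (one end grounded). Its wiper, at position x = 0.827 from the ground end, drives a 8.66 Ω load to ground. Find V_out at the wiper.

Split the track: R_lower = x·R_p = 2.415 Ω, R_upper = (1−x)·R_p = 0.5052 Ω.
Lower segment in parallel with the load: 2.415 ‖ 8.66 = 1.888 Ω.
Loaded-divider output: V_out = 12.0 × 0.7889 = 9.467 mV.

V_out ≈ 9.47 mV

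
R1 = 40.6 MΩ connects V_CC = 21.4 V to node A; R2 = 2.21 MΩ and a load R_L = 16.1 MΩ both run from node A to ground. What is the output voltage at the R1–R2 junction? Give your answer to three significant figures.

V_out ≈ 0.977 V

First combine the lower leg with the load: R2 ‖ R_L = 1.943 MΩ.
Now apply the divider: V_out = 21.4 × 0.04568 = 0.9775 V.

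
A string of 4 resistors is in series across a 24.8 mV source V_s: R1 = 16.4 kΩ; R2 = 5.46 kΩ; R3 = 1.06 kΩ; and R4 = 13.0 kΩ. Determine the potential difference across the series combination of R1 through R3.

V ≈ 15.8 mV

Total series resistance ΣR = 16.4 + 5.46 + 1.06 + 13.0 = 35.92 kΩ.
R_{R1..R3} = 16.4 + 5.46 + 1.06 = 22.92 kΩ.
Voltage divider: V = V_s · (22.92 / 35.92) = 24.8 × 0.6381 = 15.82 mV.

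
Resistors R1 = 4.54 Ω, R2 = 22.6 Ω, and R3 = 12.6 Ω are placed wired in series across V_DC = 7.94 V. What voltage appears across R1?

V ≈ 0.907 V

Total series resistance ΣR = 4.54 + 22.6 + 12.6 = 39.74 Ω.
V = V_DC · R/ΣR = 7.94 × 0.1142 = 0.9071 V.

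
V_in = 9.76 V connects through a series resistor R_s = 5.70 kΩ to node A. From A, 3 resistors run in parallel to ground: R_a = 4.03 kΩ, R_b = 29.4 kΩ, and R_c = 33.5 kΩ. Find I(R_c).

I ≈ 0.105 mA

Equivalent of the parallel group: R_p = 3.205 kΩ.
Node voltage V_A = V_in · R_p/(R_s + R_p) = 9.76 × 0.3599 = 3.513 V.
I(R_c) = V_A / R_c = 3.513/33.5 = 0.1049 mA.
(Check via current divider: I_total = 1.096 mA; share G_k/ΣG = 0.09567 → same result.)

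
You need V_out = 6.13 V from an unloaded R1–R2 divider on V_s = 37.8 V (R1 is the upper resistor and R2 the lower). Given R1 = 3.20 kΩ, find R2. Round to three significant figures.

R2 ≈ 0.619 kΩ

Required fraction k = V_out/V_s = 0.1622.
Rearranging, R2 = R1·k/(1−k) = 3.20 × 0.1936 = 0.6194 kΩ.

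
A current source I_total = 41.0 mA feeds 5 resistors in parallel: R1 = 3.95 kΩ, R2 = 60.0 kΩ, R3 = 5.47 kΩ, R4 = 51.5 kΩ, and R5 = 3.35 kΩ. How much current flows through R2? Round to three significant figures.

I ≈ 0.887 mA

ΣG = 1/3.95 + 1/60.0 + 1/5.47 + 1/51.5 + 1/3.35 = 0.7706.
By the current-divider rule, I = I_total · G_k/ΣG = 41.0 × 0.02163 = 0.8868 mA.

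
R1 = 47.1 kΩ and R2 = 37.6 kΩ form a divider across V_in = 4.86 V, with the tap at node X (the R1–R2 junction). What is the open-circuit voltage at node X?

V_th is the unloaded tap voltage: V_in · R2/(R1+R2) = 4.86 × 0.4439 = 2.157 V.

V_th ≈ 2.16 V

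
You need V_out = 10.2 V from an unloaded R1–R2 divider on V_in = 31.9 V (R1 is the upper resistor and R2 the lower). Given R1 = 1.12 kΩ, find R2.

R2 ≈ 0.526 kΩ

V_out/V_in = R2/(R1+R2) = 0.3197.
Rearranging, R2 = R1·k/(1−k) = 1.12 × 0.4700 = 0.5265 kΩ.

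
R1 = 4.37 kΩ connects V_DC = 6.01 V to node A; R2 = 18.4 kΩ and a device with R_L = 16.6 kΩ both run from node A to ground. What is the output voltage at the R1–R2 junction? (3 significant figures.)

V_out ≈ 4.00 V

First combine the lower leg with the load: R2 ‖ R_L = 8.727 kΩ.
Now apply the divider: V_out = 6.01 × 0.6663 = 4.005 V.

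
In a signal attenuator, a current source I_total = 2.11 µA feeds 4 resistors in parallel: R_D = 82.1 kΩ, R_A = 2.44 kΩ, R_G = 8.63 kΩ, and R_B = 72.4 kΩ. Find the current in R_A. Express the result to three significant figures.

Conductances: ΣG = 1/82.1 + 1/2.44 + 1/8.63 + 1/72.4 = 0.5517 (1/kΩ).
R_A takes the fraction G_k/ΣG = 0.4098/0.5517 = 0.7429, so I = 2.11 × 0.7429 = 1.567 µA.

I ≈ 1.57 µA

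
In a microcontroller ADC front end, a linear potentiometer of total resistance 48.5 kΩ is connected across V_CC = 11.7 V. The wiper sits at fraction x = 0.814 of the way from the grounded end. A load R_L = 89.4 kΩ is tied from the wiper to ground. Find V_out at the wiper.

Lower segment x·R_p = 39.48 kΩ; upper segment (1−x)·R_p = 9.021 kΩ.
R_L loads the lower segment: effective lower R = 27.39 kΩ.
Loaded-divider output: V_out = 11.7 × 0.7522 = 8.801 V.
(Unloaded: V_out = x·V_CC = 9.52 V.)

V_out ≈ 8.80 V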